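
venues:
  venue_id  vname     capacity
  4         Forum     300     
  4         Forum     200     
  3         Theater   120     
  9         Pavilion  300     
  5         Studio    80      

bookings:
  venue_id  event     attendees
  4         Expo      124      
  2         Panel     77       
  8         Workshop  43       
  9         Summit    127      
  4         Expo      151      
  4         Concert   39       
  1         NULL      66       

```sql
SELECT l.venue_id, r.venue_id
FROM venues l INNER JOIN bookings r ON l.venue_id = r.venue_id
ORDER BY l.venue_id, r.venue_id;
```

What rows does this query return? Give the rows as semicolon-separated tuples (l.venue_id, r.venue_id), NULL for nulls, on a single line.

(4, 4); (4, 4); (4, 4); (4, 4); (4, 4); (4, 4); (9, 9)

INNER JOIN keeps only pairs where the ON condition holds.
Matching on l.venue_id = r.venue_id.
Matched pairs: 7.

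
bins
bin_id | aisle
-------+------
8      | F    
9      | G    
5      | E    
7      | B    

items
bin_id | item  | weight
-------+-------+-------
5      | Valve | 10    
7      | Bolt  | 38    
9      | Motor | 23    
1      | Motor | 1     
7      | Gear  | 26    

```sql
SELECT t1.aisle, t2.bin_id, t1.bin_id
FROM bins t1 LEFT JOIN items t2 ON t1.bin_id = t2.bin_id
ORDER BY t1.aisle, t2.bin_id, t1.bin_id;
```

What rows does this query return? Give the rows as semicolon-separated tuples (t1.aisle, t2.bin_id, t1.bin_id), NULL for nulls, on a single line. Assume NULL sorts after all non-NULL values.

(B, 7, 7); (B, 7, 7); (E, 5, 5); (F, NULL, 8); (G, 9, 9)

LEFT JOIN keeps every row from `bins`; unmatched rows get NULL for `items`'s columns.
Matching on t1.bin_id = t2.bin_id.
- t1 row (bin_id=8): no match → kept, t2 columns NULL.
- t1 row (bin_id=9): matches 1 t2 row(s) → 1 output row(s).
- t1 row (bin_id=5): matches 1 t2 row(s) → 1 output row(s).
- t1 row (bin_id=7): matches 2 t2 row(s) → 2 output row(s).
After projecting and ordering:
t1.aisle | t2.bin_id | t1.bin_id
B | 7 | 7
B | 7 | 7
E | 5 | 5
F | NULL | 8
G | 9 | 9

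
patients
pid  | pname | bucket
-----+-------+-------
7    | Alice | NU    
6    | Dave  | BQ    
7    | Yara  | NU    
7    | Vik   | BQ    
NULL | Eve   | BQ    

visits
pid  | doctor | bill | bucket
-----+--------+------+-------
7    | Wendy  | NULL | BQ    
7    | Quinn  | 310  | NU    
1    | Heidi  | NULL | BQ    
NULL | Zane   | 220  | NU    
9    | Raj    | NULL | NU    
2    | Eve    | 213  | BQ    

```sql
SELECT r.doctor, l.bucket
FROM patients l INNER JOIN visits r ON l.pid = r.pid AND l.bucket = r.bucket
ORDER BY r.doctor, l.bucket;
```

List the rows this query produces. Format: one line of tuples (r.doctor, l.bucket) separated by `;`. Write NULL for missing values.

(Quinn, NU); (Quinn, NU); (Wendy, BQ)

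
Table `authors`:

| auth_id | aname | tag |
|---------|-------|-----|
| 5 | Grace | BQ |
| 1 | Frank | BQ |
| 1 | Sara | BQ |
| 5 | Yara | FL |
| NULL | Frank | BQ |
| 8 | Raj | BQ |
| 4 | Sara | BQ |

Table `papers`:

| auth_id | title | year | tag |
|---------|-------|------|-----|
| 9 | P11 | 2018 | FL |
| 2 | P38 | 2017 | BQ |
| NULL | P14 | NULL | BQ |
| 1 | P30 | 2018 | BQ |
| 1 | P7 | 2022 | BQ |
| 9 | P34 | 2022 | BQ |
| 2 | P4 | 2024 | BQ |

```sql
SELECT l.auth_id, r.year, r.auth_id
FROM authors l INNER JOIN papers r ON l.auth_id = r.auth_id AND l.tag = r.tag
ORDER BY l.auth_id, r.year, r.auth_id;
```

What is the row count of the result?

INNER JOIN keeps only pairs where the ON condition holds.
Matching on l.auth_id = r.auth_id AND l.tag = r.tag. A NULL in a compared column never satisfies the condition.
Matched pairs: 4.
Total: 4 rows.

4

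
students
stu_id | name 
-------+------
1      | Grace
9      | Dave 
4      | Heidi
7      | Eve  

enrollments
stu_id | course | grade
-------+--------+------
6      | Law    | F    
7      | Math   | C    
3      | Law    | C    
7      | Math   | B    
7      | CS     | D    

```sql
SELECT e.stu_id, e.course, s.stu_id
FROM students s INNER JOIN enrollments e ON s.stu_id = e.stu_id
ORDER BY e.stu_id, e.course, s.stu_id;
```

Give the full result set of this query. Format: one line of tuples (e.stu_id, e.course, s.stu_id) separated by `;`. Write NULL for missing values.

INNER JOIN keeps only pairs where the ON condition holds.
Matching on s.stu_id = e.stu_id.
- s (stu_id=1) has no partner → excluded.
- s (stu_id=9) has no partner → excluded.
- s (stu_id=4) has no partner → excluded.
- s (stu_id=7) pairs with 3 row(s) of e.
After projecting and ordering:
e.stu_id | e.course | s.stu_id
7 | CS | 7
7 | Math | 7
7 | Math | 7

(7, CS, 7); (7, Math, 7); (7, Math, 7)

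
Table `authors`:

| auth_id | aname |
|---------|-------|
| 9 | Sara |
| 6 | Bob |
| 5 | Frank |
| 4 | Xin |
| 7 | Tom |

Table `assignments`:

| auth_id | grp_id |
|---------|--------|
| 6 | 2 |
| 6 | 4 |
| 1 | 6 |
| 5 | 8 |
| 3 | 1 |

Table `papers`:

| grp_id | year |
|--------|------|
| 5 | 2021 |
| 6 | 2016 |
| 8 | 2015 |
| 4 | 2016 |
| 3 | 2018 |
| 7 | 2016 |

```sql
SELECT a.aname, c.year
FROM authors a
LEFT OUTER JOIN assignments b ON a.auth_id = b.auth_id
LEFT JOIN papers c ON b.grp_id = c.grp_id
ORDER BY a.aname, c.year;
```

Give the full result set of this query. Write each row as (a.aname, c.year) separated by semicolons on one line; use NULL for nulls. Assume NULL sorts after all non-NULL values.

Step 1 — a LEFT JOIN b on auth_id → 6 row(s).
Then LEFT JOIN `papers c` on grp_id: each of those 6 rows is kept; rows whose b.grp_id has no match in c get NULL for c's columns.

(Bob, 2016); (Bob, NULL); (Frank, 2015); (Sara, NULL); (Tom, NULL); (Xin, NULL)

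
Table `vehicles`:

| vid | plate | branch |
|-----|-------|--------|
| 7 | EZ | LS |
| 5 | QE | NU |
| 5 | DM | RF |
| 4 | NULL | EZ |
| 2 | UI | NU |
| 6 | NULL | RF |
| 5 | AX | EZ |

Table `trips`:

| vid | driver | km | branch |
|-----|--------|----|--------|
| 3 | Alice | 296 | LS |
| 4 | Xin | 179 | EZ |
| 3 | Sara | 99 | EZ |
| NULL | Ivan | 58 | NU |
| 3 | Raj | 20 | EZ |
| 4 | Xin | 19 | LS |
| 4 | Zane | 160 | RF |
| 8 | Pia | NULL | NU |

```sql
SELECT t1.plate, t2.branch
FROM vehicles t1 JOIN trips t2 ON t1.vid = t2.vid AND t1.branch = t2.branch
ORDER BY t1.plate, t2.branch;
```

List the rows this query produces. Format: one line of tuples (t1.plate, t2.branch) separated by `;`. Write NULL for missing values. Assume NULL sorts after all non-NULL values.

(NULL, EZ)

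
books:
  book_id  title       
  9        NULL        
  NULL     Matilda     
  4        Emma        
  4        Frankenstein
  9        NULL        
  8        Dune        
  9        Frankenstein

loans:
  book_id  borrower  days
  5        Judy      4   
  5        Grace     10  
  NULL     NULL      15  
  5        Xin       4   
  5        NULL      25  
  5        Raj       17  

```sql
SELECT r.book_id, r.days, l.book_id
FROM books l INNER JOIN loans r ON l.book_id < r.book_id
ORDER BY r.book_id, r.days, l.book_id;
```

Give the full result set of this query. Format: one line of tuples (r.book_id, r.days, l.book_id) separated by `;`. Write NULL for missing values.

INNER JOIN keeps only pairs where the ON condition holds.
Matching on l.book_id < r.book_id. A NULL in a compared column never satisfies the condition.
- book_id=9: no matching r row, dropped.
- book_id=NULL: no matching r row, dropped.
- book_id=4: 5 matching r row(s), so 5 row(s) emitted.
- book_id=4: 5 matching r row(s), so 5 row(s) emitted.
- book_id=9: no matching r row, dropped.
- book_id=8: no matching r row, dropped.
- book_id=9: no matching r row, dropped.
After projecting and ordering:
r.book_id | r.days | l.book_id
5 | 4 | 4
5 | 4 | 4
5 | 4 | 4
5 | 4 | 4
5 | 10 | 4
5 | 10 | 4
5 | 17 | 4
5 | 17 | 4
5 | 25 | 4
5 | 25 | 4

(5, 4, 4); (5, 4, 4); (5, 4, 4); (5, 4, 4); (5, 10, 4); (5, 10, 4); (5, 17, 4); (5, 17, 4); (5, 25, 4); (5, 25, 4)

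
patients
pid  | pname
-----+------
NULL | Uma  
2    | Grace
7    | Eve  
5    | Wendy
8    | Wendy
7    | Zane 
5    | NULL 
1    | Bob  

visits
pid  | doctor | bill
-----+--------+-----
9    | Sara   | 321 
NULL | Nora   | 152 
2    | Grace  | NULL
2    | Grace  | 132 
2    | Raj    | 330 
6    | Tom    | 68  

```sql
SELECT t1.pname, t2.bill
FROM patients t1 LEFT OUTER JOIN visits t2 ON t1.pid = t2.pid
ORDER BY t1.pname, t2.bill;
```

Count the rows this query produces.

LEFT JOIN keeps every row from `patients`; unmatched rows get NULL for `visits`'s columns.
Matching on t1.pid = t2.pid. A NULL in a compared column never satisfies the condition.
- t1[0] pid=NULL → no match; kept with NULLs on the t2 side.
- t1[1] pid=2 → 3 match(es) in t2 → 3 row(s).
- t1[2] pid=7 → no match; kept with NULLs on the t2 side.
- t1[3] pid=5 → no match; kept with NULLs on the t2 side.
- t1[4] pid=8 → no match; kept with NULLs on the t2 side.
- t1[5] pid=7 → no match; kept with NULLs on the t2 side.
- t1[6] pid=5 → no match; kept with NULLs on the t2 side.
- t1[7] pid=1 → no match; kept with NULLs on the t2 side.
Total: 3 matched + 7 padded = 10 rows.

10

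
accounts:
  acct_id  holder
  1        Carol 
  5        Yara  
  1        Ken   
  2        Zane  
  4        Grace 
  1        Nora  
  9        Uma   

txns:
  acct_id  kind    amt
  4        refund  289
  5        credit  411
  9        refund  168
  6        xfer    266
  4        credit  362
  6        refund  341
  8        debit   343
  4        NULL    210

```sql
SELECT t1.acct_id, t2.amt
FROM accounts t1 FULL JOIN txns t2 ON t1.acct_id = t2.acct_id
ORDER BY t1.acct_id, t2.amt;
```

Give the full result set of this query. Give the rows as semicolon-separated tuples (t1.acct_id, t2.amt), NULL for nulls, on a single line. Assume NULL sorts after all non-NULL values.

(1, NULL); (1, NULL); (1, NULL); (2, NULL); (4, 210); (4, 289); (4, 362); (5, 411); (9, 168); (NULL, 266); (NULL, 341); (NULL, 343)

FULL OUTER JOIN keeps every row from both sides; unmatched rows get NULL for the other side's columns.
Matching on t1.acct_id = t2.acct_id.
- t1[0] acct_id=1 → no match; kept with NULLs on the t2 side.
- t1[1] acct_id=5 → 1 match(es) in t2 → 1 row(s).
- t1[2] acct_id=1 → no match; kept with NULLs on the t2 side.
- t1[3] acct_id=2 → no match; kept with NULLs on the t2 side.
- t1[4] acct_id=4 → 3 match(es) in t2 → 3 row(s).
- t1[5] acct_id=1 → no match; kept with NULLs on the t2 side.
- t1[6] acct_id=9 → 1 match(es) in t2 → 1 row(s).
- 3 row(s) from t2 found no t1 partner → padded with NULL.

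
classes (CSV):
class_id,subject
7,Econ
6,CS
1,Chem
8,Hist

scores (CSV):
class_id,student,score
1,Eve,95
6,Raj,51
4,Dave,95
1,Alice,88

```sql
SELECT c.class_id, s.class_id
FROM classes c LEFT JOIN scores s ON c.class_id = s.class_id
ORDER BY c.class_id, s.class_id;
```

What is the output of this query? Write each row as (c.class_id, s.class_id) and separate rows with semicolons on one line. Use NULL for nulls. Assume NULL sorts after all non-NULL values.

(1, 1); (1, 1); (6, 6); (7, NULL); (8, NULL)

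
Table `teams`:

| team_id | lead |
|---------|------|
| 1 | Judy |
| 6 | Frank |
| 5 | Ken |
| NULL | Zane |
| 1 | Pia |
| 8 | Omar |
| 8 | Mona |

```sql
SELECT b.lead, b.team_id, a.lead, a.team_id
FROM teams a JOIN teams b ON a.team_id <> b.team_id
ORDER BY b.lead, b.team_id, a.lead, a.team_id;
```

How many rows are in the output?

26

INNER JOIN keeps only pairs where the ON condition holds.
Matching on a.team_id <> b.team_id. A NULL in a compared column never satisfies the condition.
- a (team_id=1) pairs with 4 row(s) of b.
- a (team_id=6) pairs with 5 row(s) of b.
- a (team_id=5) pairs with 5 row(s) of b.
- a (team_id=NULL) has no partner → excluded.
- a (team_id=1) pairs with 4 row(s) of b.
- a (team_id=8) pairs with 4 row(s) of b.
- a (team_id=8) pairs with 4 row(s) of b.
Total: 26 rows.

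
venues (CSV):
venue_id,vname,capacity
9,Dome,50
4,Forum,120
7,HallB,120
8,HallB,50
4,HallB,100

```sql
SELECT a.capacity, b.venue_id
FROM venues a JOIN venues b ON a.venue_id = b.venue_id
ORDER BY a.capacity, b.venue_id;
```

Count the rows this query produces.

7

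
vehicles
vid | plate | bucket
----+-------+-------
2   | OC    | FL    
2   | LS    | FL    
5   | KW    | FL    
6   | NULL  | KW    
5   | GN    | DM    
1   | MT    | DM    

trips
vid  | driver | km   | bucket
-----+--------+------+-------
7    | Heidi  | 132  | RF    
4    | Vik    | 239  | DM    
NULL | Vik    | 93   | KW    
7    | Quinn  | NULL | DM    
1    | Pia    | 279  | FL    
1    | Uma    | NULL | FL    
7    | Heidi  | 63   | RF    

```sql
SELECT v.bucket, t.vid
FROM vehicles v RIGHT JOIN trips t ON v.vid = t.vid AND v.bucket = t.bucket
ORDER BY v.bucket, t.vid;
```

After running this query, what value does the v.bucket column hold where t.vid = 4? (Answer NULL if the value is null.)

RIGHT JOIN keeps every row from `trips`; unmatched rows get NULL for `vehicles`'s columns.
Matching on v.vid = t.vid AND v.bucket = t.bucket. A NULL in a compared column never satisfies the condition.
- v (vid=2, bucket=FL) has no partner in t.
- v (vid=2, bucket=FL) has no partner in t.
- v (vid=5, bucket=FL) has no partner in t.
- v (vid=6, bucket=KW) has no partner in t.
- v (vid=5, bucket=DM) has no partner in t.
- v (vid=1, bucket=DM) has no partner in t.
- 7 t row(s) had no v match → kept, v columns NULL.

NULL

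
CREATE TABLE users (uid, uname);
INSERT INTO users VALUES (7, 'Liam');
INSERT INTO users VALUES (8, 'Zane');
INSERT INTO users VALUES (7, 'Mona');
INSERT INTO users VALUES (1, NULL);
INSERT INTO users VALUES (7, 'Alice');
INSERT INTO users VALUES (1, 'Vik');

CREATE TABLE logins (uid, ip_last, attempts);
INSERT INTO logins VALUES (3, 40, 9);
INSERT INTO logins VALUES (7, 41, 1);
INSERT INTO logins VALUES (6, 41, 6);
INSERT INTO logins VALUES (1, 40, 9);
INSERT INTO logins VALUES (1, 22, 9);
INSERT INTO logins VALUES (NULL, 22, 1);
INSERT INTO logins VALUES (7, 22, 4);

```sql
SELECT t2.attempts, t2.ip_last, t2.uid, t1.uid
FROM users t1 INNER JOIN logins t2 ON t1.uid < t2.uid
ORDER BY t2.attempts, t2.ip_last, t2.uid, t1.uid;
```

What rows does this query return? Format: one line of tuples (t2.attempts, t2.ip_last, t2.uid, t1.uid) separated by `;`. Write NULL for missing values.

INNER JOIN keeps only pairs where the ON condition holds.
Matching on t1.uid < t2.uid. A NULL in a compared column never satisfies the condition.
Matched pairs: 8.

(1, 41, 7, 1); (1, 41, 7, 1); (4, 22, 7, 1); (4, 22, 7, 1); (6, 41, 6, 1); (6, 41, 6, 1); (9, 40, 3, 1); (9, 40, 3, 1)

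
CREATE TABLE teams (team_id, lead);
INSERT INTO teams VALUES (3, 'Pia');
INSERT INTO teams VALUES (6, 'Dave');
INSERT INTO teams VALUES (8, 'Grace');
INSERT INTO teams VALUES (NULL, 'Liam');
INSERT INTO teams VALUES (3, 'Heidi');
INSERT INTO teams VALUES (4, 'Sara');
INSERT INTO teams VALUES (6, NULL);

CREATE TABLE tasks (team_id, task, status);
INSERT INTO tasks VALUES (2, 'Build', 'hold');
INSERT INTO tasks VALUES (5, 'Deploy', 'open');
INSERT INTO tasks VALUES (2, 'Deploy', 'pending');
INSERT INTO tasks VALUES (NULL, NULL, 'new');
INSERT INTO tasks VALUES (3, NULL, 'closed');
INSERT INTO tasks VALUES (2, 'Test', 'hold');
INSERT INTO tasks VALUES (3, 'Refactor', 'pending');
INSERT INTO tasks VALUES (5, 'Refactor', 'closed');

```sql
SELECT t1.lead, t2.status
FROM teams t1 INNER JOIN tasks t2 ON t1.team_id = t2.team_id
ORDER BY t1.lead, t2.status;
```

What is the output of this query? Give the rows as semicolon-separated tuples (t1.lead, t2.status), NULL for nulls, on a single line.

(Heidi, closed); (Heidi, pending); (Pia, closed); (Pia, pending)

INNER JOIN keeps only pairs where the ON condition holds.
Matching on t1.team_id = t2.team_id. A NULL in a compared column never satisfies the condition.
- team_id=3: 2 matching t2 row(s), so 2 row(s) emitted.
- team_id=6: no matching t2 row, dropped.
- team_id=8: no matching t2 row, dropped.
- team_id=NULL: no matching t2 row, dropped.
- team_id=3: 2 matching t2 row(s), so 2 row(s) emitted.
- team_id=4: no matching t2 row, dropped.
- team_id=6: no matching t2 row, dropped.
After projecting and ordering:
t1.lead | t2.status
Heidi | closed
Heidi | pending
Pia | closed
Pia | pending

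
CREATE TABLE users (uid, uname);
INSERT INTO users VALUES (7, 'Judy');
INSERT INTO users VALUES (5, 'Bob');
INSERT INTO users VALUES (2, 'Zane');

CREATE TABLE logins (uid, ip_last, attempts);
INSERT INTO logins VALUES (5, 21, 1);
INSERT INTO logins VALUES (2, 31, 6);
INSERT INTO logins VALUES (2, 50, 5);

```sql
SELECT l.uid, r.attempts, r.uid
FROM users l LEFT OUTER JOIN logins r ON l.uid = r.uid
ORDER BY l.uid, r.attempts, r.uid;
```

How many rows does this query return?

4

LEFT JOIN keeps every row from `users`; unmatched rows get NULL for `logins`'s columns.
Matching on l.uid = r.uid.
- l (uid=7) has no partner → padded with NULL.
- l (uid=5) pairs with 1 row(s) of r.
- l (uid=2) pairs with 2 row(s) of r.
Total: 3 matched + 1 padded = 4 rows.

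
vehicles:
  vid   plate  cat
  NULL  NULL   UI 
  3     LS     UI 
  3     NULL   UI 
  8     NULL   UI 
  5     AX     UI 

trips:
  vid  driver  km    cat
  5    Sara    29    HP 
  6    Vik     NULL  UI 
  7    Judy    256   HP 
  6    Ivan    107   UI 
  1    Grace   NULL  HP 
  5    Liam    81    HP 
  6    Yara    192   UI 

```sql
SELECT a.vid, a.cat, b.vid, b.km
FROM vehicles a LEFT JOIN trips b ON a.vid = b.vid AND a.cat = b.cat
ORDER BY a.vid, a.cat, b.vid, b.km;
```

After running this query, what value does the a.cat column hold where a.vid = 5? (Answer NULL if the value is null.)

LEFT JOIN keeps every row from `vehicles`; unmatched rows get NULL for `trips`'s columns.
Matching on a.vid = b.vid AND a.cat = b.cat. A NULL in a compared column never satisfies the condition.
Matched pairs: 0; unmatched a rows kept: 5.

UI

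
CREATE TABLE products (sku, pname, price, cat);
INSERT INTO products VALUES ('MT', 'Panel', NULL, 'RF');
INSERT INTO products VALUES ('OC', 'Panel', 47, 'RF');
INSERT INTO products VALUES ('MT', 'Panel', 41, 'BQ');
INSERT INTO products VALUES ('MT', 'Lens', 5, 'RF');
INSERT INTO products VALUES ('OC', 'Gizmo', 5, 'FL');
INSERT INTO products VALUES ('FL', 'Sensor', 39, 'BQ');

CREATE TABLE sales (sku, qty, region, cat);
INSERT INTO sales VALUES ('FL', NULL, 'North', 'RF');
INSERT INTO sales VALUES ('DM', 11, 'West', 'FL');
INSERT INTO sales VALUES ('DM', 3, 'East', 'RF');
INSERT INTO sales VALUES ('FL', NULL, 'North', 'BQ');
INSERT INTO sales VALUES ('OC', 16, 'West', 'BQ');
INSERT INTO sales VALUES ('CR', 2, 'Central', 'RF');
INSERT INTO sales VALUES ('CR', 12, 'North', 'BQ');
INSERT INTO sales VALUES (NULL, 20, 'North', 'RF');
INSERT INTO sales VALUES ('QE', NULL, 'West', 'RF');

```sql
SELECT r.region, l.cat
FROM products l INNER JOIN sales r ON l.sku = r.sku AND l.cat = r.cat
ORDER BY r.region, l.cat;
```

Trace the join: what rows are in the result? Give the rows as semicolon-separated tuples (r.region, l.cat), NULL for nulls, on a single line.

(North, BQ)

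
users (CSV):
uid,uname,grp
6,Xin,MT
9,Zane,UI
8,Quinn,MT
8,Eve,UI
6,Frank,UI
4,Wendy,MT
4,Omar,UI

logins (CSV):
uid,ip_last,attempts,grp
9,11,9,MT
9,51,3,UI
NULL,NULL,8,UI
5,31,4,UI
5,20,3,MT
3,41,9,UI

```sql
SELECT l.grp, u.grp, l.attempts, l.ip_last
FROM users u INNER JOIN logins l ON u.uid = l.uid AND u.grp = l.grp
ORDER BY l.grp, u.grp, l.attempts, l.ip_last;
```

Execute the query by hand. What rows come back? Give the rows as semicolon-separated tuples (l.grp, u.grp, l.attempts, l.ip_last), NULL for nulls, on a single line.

(UI, UI, 3, 51)

INNER JOIN keeps only pairs where the ON condition holds.
Matching on u.uid = l.uid AND u.grp = l.grp. A NULL in a compared column never satisfies the condition.
Matched pairs: 1.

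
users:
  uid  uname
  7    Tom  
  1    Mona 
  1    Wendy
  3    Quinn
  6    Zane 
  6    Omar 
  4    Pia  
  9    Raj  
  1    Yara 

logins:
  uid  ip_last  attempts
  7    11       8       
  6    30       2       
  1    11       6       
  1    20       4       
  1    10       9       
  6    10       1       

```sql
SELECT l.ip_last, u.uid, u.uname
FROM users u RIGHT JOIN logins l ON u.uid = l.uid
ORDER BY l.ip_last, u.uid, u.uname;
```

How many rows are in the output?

14

RIGHT JOIN keeps every row from `logins`; unmatched rows get NULL for `users`'s columns.
Matching on u.uid = l.uid.
- u row (uid=7): matches 1 l row(s) → 1 output row(s).
- u row (uid=1): matches 3 l row(s) → 3 output row(s).
- u row (uid=1): matches 3 l row(s) → 3 output row(s).
- u row (uid=3): no match.
- u row (uid=6): matches 2 l row(s) → 2 output row(s).
- u row (uid=6): matches 2 l row(s) → 2 output row(s).
- u row (uid=4): no match.
- u row (uid=9): no match.
- u row (uid=1): matches 3 l row(s) → 3 output row(s).
- every l row matched at least one u row.
Total: 14 rows.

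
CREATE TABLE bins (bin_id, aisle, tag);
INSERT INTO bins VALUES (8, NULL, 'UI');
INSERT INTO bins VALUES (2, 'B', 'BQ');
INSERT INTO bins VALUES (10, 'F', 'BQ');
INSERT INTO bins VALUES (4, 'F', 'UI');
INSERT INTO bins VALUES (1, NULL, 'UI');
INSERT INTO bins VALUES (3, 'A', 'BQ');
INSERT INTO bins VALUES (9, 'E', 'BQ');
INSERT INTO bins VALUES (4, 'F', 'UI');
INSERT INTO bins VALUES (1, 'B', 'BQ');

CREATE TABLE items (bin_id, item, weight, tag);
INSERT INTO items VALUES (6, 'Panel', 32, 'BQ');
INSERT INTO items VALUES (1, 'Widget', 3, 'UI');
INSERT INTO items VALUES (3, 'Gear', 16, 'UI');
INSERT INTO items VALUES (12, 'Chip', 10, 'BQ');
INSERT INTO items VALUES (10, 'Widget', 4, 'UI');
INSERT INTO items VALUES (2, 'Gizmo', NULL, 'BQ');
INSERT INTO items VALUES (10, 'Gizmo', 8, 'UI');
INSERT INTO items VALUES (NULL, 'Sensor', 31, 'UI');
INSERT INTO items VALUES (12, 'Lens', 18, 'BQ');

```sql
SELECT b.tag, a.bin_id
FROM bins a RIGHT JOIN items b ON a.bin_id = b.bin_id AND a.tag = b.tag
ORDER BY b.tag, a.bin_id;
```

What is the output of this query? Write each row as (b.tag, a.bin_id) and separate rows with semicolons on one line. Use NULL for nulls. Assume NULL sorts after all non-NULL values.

RIGHT JOIN keeps every row from `items`; unmatched rows get NULL for `bins`'s columns.
Matching on a.bin_id = b.bin_id AND a.tag = b.tag. A NULL in a compared column never satisfies the condition.
Matched pairs: 2; unmatched b rows kept: 7.

(BQ, 2); (BQ, NULL); (BQ, NULL); (BQ, NULL); (UI, 1); (UI, NULL); (UI, NULL); (UI, NULL); (UI, NULL)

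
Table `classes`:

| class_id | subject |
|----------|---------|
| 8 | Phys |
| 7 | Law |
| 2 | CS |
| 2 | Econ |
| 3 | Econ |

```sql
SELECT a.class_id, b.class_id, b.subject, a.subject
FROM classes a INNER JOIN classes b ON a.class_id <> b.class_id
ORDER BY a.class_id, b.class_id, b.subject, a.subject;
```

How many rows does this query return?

18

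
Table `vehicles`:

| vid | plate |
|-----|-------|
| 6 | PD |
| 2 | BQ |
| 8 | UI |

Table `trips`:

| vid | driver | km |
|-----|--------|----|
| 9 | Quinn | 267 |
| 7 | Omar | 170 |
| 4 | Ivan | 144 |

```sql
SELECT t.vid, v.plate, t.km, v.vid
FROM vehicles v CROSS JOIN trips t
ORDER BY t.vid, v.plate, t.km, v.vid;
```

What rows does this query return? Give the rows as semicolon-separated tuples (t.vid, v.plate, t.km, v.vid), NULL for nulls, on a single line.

CROSS JOIN pairs every row of `vehicles` with every row of `trips`: 3 × 3 = 9 rows.
After projecting and ordering:
t.vid | v.plate | t.km | v.vid
4 | BQ | 144 | 2
4 | PD | 144 | 6
4 | UI | 144 | 8
7 | BQ | 170 | 2
7 | PD | 170 | 6
7 | UI | 170 | 8
9 | BQ | 267 | 2
9 | PD | 267 | 6
9 | UI | 267 | 8

(4, BQ, 144, 2); (4, PD, 144, 6); (4, UI, 144, 8); (7, BQ, 170, 2); (7, PD, 170, 6); (7, UI, 170, 8); (9, BQ, 267, 2); (9, PD, 267, 6); (9, UI, 267, 8)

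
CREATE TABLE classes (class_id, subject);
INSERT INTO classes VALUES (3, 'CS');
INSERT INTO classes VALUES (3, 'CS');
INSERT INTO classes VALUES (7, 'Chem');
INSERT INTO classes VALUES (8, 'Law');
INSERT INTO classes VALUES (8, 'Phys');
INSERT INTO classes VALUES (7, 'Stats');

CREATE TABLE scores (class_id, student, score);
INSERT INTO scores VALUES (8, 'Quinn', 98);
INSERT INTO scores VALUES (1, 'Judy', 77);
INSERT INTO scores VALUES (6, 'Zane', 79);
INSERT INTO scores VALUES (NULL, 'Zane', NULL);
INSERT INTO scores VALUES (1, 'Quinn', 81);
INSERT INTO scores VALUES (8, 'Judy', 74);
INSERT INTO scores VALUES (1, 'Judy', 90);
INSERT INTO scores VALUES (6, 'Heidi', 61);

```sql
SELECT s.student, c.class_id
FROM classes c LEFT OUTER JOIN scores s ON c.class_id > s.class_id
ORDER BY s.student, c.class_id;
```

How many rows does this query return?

26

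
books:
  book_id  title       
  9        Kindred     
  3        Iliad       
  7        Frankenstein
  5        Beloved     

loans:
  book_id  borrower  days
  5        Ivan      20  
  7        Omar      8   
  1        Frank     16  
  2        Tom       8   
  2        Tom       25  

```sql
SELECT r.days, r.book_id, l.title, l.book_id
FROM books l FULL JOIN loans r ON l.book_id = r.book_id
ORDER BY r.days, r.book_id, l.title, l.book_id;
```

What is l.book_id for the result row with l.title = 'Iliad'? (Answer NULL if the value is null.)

FULL OUTER JOIN keeps every row from both sides; unmatched rows get NULL for the other side's columns.
Matching on l.book_id = r.book_id.
- l row (book_id=9): no match → kept, r columns NULL.
- l row (book_id=3): no match → kept, r columns NULL.
- l row (book_id=7): matches 1 r row(s) → 1 output row(s).
- l row (book_id=5): matches 1 r row(s) → 1 output row(s).
- 3 row(s) from r found no l partner → padded with NULL.

3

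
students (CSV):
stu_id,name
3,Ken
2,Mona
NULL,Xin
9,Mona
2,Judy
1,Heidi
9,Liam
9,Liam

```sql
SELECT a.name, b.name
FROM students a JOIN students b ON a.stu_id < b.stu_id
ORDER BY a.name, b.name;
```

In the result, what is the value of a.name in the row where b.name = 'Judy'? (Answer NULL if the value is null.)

INNER JOIN keeps only pairs where the ON condition holds.
Matching on a.stu_id < b.stu_id. A NULL in a compared column never satisfies the condition.
- stu_id=3: 3 matching b row(s), so 3 row(s) emitted.
- stu_id=2: 4 matching b row(s), so 4 row(s) emitted.
- stu_id=NULL: no matching b row, dropped.
- stu_id=9: no matching b row, dropped.
- stu_id=2: 4 matching b row(s), so 4 row(s) emitted.
- stu_id=1: 6 matching b row(s), so 6 row(s) emitted.
- stu_id=9: no matching b row, dropped.
- stu_id=9: no matching b row, dropped.

Heidi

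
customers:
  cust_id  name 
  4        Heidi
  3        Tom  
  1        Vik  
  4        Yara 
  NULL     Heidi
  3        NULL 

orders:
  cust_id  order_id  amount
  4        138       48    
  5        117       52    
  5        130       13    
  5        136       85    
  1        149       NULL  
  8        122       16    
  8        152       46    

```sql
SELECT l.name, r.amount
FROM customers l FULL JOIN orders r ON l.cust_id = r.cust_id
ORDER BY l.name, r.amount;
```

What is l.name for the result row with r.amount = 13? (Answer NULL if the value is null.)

FULL OUTER JOIN keeps every row from both sides; unmatched rows get NULL for the other side's columns.
Matching on l.cust_id = r.cust_id. A NULL in a compared column never satisfies the condition.
- l[0] cust_id=4 → 1 match(es) in r → 1 row(s).
- l[1] cust_id=3 → no match; kept with NULLs on the r side.
- l[2] cust_id=1 → 1 match(es) in r → 1 row(s).
- l[3] cust_id=4 → 1 match(es) in r → 1 row(s).
- l[4] cust_id=NULL → no match; kept with NULLs on the r side.
- l[5] cust_id=3 → no match; kept with NULLs on the r side.
- plus 5 unmatched r row(s), each kept with NULL l columns.

NULL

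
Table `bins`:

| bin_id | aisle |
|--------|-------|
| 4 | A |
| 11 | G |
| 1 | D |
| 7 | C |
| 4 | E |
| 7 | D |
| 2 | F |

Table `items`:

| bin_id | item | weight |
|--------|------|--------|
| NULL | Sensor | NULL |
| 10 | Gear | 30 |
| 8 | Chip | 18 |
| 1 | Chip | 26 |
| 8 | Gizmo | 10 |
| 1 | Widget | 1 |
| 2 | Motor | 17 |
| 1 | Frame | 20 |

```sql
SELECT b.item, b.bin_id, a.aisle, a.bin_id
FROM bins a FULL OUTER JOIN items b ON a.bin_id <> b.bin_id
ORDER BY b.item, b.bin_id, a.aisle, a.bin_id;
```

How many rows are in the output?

46

FULL OUTER JOIN keeps every row from both sides; unmatched rows get NULL for the other side's columns.
Matching on a.bin_id <> b.bin_id. A NULL in a compared column never satisfies the condition.
- a[0] bin_id=4 → 7 match(es) in b → 7 row(s).
- a[1] bin_id=11 → 7 match(es) in b → 7 row(s).
- a[2] bin_id=1 → 4 match(es) in b → 4 row(s).
- a[3] bin_id=7 → 7 match(es) in b → 7 row(s).
- a[4] bin_id=4 → 7 match(es) in b → 7 row(s).
- a[5] bin_id=7 → 7 match(es) in b → 7 row(s).
- a[6] bin_id=2 → 6 match(es) in b → 6 row(s).
- plus 1 unmatched b row(s), each kept with NULL a columns.
Total: 45 matched + 1 padded = 46 rows.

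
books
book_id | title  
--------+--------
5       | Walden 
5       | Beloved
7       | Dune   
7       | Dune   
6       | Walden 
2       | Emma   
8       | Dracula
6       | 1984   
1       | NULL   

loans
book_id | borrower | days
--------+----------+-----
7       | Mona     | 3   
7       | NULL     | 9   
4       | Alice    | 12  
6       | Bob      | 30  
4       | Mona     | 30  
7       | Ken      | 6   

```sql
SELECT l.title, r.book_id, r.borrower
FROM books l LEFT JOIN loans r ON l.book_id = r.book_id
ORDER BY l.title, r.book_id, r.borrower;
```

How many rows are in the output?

LEFT JOIN keeps every row from `books`; unmatched rows get NULL for `loans`'s columns.
Matching on l.book_id = r.book_id.
Matched pairs: 8; unmatched l rows kept: 5.
Total: 8 matched + 5 padded = 13 rows.

13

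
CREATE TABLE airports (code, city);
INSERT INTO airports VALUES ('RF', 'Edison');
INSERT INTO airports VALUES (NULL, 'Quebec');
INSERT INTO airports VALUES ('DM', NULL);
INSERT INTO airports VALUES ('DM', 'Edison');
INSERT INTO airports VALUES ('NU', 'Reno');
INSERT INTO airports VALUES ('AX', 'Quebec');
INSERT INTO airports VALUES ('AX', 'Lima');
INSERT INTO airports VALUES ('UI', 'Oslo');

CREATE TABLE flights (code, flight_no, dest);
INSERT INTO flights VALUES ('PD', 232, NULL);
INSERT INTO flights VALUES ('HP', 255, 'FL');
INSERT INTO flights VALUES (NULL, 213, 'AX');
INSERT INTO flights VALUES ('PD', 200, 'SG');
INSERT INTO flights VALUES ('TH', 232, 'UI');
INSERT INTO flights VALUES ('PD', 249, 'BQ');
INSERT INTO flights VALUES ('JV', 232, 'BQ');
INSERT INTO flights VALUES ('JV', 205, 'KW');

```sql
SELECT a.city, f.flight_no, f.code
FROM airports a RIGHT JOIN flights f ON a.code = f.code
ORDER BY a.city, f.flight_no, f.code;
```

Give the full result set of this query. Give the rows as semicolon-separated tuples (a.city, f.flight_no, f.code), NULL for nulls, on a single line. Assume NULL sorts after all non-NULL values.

(NULL, 200, PD); (NULL, 205, JV); (NULL, 213, NULL); (NULL, 232, JV); (NULL, 232, PD); (NULL, 232, TH); (NULL, 249, PD); (NULL, 255, HP)

RIGHT JOIN keeps every row from `flights`; unmatched rows get NULL for `airports`'s columns.
Matching on a.code = f.code. A NULL in a compared column never satisfies the condition.
- a (code=RF) has no partner in f.
- a (code=NULL) has no partner in f.
- a (code=DM) has no partner in f.
- a (code=DM) has no partner in f.
- a (code=NU) has no partner in f.
- a (code=AX) has no partner in f.
- a (code=AX) has no partner in f.
- a (code=UI) has no partner in f.
- 8 row(s) from f found no a partner → padded with NULL.
After projecting and ordering:
a.city | f.flight_no | f.code
NULL | 200 | PD
NULL | 205 | JV
NULL | 213 | NULL
NULL | 232 | JV
NULL | 232 | PD
NULL | 232 | TH
NULL | 249 | PD
NULL | 255 | HP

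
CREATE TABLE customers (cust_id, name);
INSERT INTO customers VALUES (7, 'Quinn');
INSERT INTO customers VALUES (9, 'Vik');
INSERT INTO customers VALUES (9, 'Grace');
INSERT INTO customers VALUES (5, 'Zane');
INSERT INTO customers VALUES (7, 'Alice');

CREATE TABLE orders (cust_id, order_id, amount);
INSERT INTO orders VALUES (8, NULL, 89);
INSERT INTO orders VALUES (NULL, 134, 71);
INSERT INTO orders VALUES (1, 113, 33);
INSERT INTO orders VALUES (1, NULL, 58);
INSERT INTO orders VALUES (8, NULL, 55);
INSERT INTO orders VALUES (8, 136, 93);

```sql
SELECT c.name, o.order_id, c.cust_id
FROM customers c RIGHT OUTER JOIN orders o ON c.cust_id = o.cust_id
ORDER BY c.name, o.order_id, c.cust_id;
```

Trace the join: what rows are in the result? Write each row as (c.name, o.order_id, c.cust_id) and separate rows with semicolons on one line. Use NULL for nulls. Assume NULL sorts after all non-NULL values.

RIGHT JOIN keeps every row from `orders`; unmatched rows get NULL for `customers`'s columns.
Matching on c.cust_id = o.cust_id. A NULL in a compared column never satisfies the condition.
- cust_id=7: no matching o row.
- cust_id=9: no matching o row.
- cust_id=9: no matching o row.
- cust_id=5: no matching o row.
- cust_id=7: no matching o row.
- plus 6 unmatched o row(s), each kept with NULL c columns.
After projecting and ordering:
c.name | o.order_id | c.cust_id
NULL | 113 | NULL
NULL | 134 | NULL
NULL | 136 | NULL
NULL | NULL | NULL
NULL | NULL | NULL
NULL | NULL | NULL

(NULL, 113, NULL); (NULL, 134, NULL); (NULL, 136, NULL); (NULL, NULL, NULL); (NULL, NULL, NULL); (NULL, NULL, NULL)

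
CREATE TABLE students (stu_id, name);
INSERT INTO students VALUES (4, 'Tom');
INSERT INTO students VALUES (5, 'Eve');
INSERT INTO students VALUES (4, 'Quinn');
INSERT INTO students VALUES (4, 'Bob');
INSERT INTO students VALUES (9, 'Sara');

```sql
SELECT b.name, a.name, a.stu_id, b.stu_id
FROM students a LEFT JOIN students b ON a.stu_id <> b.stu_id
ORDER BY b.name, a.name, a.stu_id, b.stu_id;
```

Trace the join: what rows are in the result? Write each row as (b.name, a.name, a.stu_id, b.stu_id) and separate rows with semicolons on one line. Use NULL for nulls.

LEFT JOIN keeps every row from `students a`; unmatched rows get NULL for `students b`'s columns.
Matching on a.stu_id <> b.stu_id.
- a[0] stu_id=4 → 2 match(es) in b → 2 row(s).
- a[1] stu_id=5 → 4 match(es) in b → 4 row(s).
- a[2] stu_id=4 → 2 match(es) in b → 2 row(s).
- a[3] stu_id=4 → 2 match(es) in b → 2 row(s).
- a[4] stu_id=9 → 4 match(es) in b → 4 row(s).

(Bob, Eve, 5, 4); (Bob, Sara, 9, 4); (Eve, Bob, 4, 5); (Eve, Quinn, 4, 5); (Eve, Sara, 9, 5); (Eve, Tom, 4, 5); (Quinn, Eve, 5, 4); (Quinn, Sara, 9, 4); (Sara, Bob, 4, 9); (Sara, Eve, 5, 9); (Sara, Quinn, 4, 9); (Sara, Tom, 4, 9); (Tom, Eve, 5, 4); (Tom, Sara, 9, 4)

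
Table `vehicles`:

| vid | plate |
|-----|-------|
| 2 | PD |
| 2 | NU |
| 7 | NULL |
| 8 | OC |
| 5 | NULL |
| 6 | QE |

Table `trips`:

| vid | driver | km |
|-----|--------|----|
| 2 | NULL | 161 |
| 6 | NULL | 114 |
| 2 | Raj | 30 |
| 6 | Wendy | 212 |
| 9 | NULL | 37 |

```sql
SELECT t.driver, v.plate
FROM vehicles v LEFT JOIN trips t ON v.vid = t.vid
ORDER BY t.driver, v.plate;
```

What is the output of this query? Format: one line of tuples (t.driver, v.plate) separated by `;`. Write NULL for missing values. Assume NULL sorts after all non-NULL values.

LEFT JOIN keeps every row from `vehicles`; unmatched rows get NULL for `trips`'s columns.
Matching on v.vid = t.vid.
Matched pairs: 6; unmatched v rows kept: 3.

(Raj, NU); (Raj, PD); (Wendy, QE); (NULL, NU); (NULL, OC); (NULL, PD); (NULL, QE); (NULL, NULL); (NULL, NULL)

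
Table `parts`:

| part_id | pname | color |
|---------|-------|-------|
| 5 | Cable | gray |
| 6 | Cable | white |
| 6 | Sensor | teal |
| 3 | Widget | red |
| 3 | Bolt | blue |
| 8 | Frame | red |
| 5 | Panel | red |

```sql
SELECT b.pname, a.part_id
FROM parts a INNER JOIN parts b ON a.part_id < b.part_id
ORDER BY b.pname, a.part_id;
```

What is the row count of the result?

18

INNER JOIN keeps only pairs where the ON condition holds.
Matching on a.part_id < b.part_id.
Matched pairs: 18.
Total: 18 rows.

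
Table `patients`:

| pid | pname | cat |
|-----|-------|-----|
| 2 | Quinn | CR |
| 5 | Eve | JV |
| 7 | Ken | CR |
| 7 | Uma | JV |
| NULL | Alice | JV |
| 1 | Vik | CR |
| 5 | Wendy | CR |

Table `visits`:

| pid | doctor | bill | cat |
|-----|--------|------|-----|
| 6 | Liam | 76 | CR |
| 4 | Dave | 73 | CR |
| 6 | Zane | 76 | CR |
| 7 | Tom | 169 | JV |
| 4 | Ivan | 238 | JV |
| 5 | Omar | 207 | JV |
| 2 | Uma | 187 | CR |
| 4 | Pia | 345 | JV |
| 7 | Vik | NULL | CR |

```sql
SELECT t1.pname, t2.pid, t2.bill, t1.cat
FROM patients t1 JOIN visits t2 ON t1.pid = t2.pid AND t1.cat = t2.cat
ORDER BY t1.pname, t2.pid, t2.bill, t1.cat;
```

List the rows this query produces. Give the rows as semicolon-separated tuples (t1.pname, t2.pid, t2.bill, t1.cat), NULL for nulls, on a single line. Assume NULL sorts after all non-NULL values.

INNER JOIN keeps only pairs where the ON condition holds.
Matching on t1.pid = t2.pid AND t1.cat = t2.cat. A NULL in a compared column never satisfies the condition.
Matched pairs: 4.

(Eve, 5, 207, JV); (Ken, 7, NULL, CR); (Quinn, 2, 187, CR); (Uma, 7, 169, JV)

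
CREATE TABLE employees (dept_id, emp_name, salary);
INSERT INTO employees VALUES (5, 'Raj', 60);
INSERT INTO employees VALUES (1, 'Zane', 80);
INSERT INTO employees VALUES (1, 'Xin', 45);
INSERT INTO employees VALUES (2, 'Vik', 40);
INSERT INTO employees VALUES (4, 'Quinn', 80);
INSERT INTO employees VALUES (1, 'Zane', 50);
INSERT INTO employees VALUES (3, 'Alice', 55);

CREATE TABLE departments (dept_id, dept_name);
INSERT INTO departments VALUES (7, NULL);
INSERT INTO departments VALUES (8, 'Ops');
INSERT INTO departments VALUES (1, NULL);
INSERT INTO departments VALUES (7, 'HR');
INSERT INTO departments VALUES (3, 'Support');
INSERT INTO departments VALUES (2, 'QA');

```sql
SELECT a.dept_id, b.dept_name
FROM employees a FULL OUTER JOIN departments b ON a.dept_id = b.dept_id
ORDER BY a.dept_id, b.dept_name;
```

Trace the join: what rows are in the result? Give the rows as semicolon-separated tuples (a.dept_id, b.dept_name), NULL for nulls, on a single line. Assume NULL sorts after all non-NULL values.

FULL OUTER JOIN keeps every row from both sides; unmatched rows get NULL for the other side's columns.
Matching on a.dept_id = b.dept_id.
- a[0] dept_id=5 → no match; kept with NULLs on the b side.
- a[1] dept_id=1 → 1 match(es) in b → 1 row(s).
- a[2] dept_id=1 → 1 match(es) in b → 1 row(s).
- a[3] dept_id=2 → 1 match(es) in b → 1 row(s).
- a[4] dept_id=4 → no match; kept with NULLs on the b side.
- a[5] dept_id=1 → 1 match(es) in b → 1 row(s).
- a[6] dept_id=3 → 1 match(es) in b → 1 row(s).
- 3 b row(s) had no a match → kept, a columns NULL.
After projecting and ordering:
a.dept_id | b.dept_name
1 | NULL
1 | NULL
1 | NULL
2 | QA
3 | Support
4 | NULL
5 | NULL
NULL | HR
NULL | Ops
NULL | NULL

(1, NULL); (1, NULL); (1, NULL); (2, QA); (3, Support); (4, NULL); (5, NULL); (NULL, HR); (NULL, Ops); (NULL, NULL)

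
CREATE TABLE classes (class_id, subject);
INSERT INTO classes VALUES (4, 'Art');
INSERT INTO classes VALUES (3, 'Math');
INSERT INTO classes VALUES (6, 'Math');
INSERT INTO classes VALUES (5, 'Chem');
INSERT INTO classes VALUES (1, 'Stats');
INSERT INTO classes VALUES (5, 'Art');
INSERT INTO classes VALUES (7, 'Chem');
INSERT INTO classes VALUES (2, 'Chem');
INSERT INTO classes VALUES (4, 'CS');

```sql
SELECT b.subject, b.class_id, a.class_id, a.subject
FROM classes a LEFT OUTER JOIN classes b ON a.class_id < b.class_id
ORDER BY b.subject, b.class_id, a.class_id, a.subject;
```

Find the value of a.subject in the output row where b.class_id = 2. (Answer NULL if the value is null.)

Stats

LEFT JOIN keeps every row from `classes a`; unmatched rows get NULL for `classes b`'s columns.
Matching on a.class_id < b.class_id.
Matched pairs: 34; unmatched a rows kept: 1.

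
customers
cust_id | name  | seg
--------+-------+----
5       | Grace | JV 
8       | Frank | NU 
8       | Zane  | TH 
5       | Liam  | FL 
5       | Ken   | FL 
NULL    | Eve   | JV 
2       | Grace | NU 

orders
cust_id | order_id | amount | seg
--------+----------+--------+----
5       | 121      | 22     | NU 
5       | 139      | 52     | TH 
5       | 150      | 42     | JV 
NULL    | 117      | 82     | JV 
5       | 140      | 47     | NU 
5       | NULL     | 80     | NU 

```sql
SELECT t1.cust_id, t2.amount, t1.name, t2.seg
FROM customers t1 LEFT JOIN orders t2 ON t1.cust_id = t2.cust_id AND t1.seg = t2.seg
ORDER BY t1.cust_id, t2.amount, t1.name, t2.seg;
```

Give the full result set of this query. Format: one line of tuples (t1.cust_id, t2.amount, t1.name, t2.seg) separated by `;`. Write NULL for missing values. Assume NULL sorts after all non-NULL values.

(2, NULL, Grace, NULL); (5, 42, Grace, JV); (5, NULL, Ken, NULL); (5, NULL, Liam, NULL); (8, NULL, Frank, NULL); (8, NULL, Zane, NULL); (NULL, NULL, Eve, NULL)

LEFT JOIN keeps every row from `customers`; unmatched rows get NULL for `orders`'s columns.
Matching on t1.cust_id = t2.cust_id AND t1.seg = t2.seg. A NULL in a compared column never satisfies the condition.
- t1 row (cust_id=5, seg=JV): matches 1 t2 row(s) → 1 output row(s).
- t1 row (cust_id=8, seg=NU): no match → kept, t2 columns NULL.
- t1 row (cust_id=8, seg=TH): no match → kept, t2 columns NULL.
- t1 row (cust_id=5, seg=FL): no match → kept, t2 columns NULL.
- t1 row (cust_id=5, seg=FL): no match → kept, t2 columns NULL.
- t1 row (cust_id=NULL, seg=JV): no match → kept, t2 columns NULL.
- t1 row (cust_id=2, seg=NU): no match → kept, t2 columns NULL.
After projecting and ordering:
t1.cust_id | t2.amount | t1.name | t2.seg
2 | NULL | Grace | NULL
5 | 42 | Grace | JV
5 | NULL | Ken | NULL
5 | NULL | Liam | NULL
8 | NULL | Frank | NULL
8 | NULL | Zane | NULL
NULL | NULL | Eve | NULL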